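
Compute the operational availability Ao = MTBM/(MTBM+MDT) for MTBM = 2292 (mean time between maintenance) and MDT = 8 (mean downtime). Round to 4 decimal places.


MTBM = 2292
MDT = 8
MTBM + MDT = 2300
Ao = 2292 / 2300
Ao = 0.9965

0.9965


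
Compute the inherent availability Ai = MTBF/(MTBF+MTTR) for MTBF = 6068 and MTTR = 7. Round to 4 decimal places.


MTBF = 6068
MTTR = 7
MTBF + MTTR = 6075
Ai = 6068 / 6075
Ai = 0.9988

0.9988


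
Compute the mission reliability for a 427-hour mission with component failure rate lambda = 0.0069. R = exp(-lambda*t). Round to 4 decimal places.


lambda = 0.0069
mission_time = 427
lambda * t = 0.0069 * 427 = 2.9463
R = exp(-2.9463)
R = 0.0525

0.0525


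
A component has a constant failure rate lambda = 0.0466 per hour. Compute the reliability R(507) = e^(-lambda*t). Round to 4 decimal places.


lambda = 0.0466
t = 507
lambda * t = 23.6262
R(t) = e^(-23.6262)
R(t) = 0.0

0.0


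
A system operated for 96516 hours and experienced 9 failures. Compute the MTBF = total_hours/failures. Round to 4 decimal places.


total_hours = 96516
failures = 9
MTBF = 96516 / 9
MTBF = 10724.0

10724.0


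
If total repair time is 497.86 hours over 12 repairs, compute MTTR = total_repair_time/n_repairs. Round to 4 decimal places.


total_repair_time = 497.86
n_repairs = 12
MTTR = 497.86 / 12
MTTR = 41.4883

41.4883


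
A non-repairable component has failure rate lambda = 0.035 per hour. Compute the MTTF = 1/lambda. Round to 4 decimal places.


lambda = 0.035
MTTF = 1 / 0.035
MTTF = 28.5714

28.5714


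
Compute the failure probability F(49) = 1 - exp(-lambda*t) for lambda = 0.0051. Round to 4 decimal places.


lambda = 0.0051, t = 49
lambda * t = 0.2499
exp(-0.2499) = 0.7789
F(t) = 1 - 0.7789
F(t) = 0.2211

0.2211


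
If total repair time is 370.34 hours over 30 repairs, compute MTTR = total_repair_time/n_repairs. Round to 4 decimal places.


total_repair_time = 370.34
n_repairs = 30
MTTR = 370.34 / 30
MTTR = 12.3447

12.3447


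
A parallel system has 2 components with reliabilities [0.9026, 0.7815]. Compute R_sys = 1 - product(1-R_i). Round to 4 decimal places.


Components: [0.9026, 0.7815]
(1 - 0.9026) = 0.0974, running product = 0.0974
(1 - 0.7815) = 0.2185, running product = 0.0213
Product of (1-R_i) = 0.0213
R_sys = 1 - 0.0213 = 0.9787

0.9787


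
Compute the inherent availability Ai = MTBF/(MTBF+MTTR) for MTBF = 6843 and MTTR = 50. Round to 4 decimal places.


MTBF = 6843
MTTR = 50
MTBF + MTTR = 6893
Ai = 6843 / 6893
Ai = 0.9927

0.9927


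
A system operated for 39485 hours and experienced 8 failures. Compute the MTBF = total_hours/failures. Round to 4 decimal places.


total_hours = 39485
failures = 8
MTBF = 39485 / 8
MTBF = 4935.625

4935.625


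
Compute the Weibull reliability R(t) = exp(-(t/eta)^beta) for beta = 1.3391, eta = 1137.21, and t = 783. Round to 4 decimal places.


beta = 1.3391, eta = 1137.21, t = 783
t/eta = 783 / 1137.21 = 0.6885
(t/eta)^beta = 0.6885^1.3391 = 0.6067
R(t) = exp(-0.6067)
R(t) = 0.5452

0.5452


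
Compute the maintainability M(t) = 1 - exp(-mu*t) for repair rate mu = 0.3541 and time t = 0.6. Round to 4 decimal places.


mu = 0.3541, t = 0.6
mu * t = 0.3541 * 0.6 = 0.2125
exp(-0.2125) = 0.8086
M(t) = 1 - 0.8086
M(t) = 0.1914

0.1914


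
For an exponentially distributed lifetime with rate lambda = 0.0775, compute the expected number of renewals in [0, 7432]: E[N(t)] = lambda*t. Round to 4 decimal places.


lambda = 0.0775
t = 7432
E[N(t)] = lambda * t
E[N(t)] = 0.0775 * 7432
E[N(t)] = 575.98

575.98


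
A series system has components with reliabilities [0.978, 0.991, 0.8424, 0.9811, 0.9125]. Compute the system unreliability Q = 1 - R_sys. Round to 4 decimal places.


Components: [0.978, 0.991, 0.8424, 0.9811, 0.9125]
After component 1: product = 0.978
After component 2: product = 0.9692
After component 3: product = 0.8165
After component 4: product = 0.801
After component 5: product = 0.7309
R_sys = 0.7309
Q = 1 - 0.7309 = 0.2691

0.2691


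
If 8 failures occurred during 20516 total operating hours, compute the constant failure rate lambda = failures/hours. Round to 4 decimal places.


failures = 8
total_hours = 20516
lambda = 8 / 20516
lambda = 0.0004

0.0004


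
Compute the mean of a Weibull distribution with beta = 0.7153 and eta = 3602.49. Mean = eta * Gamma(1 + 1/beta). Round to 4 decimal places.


beta = 0.7153, eta = 3602.49
1/beta = 1.398
1 + 1/beta = 2.398
Gamma(2.398) = 1.2406
Mean = 3602.49 * 1.2406
Mean = 4469.1109

4469.1109


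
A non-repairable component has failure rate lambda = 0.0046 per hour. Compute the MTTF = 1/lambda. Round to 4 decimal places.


lambda = 0.0046
MTTF = 1 / 0.0046
MTTF = 217.3913

217.3913


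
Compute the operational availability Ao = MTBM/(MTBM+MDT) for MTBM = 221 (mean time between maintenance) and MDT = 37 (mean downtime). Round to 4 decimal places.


MTBM = 221
MDT = 37
MTBM + MDT = 258
Ao = 221 / 258
Ao = 0.8566

0.8566


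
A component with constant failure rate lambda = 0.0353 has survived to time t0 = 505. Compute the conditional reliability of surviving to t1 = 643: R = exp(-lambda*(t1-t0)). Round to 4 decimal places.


lambda = 0.0353
t0 = 505, t1 = 643
t1 - t0 = 138
lambda * (t1-t0) = 0.0353 * 138 = 4.8714
R = exp(-4.8714)
R = 0.0077

0.0077


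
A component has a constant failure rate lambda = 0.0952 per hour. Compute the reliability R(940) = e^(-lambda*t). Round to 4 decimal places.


lambda = 0.0952
t = 940
lambda * t = 89.488
R(t) = e^(-89.488)
R(t) = 0.0

0.0


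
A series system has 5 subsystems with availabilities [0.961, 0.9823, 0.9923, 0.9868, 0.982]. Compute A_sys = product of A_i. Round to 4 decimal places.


Subsystems: [0.961, 0.9823, 0.9923, 0.9868, 0.982]
After subsystem 1 (A=0.961): product = 0.961
After subsystem 2 (A=0.9823): product = 0.944
After subsystem 3 (A=0.9923): product = 0.9367
After subsystem 4 (A=0.9868): product = 0.9244
After subsystem 5 (A=0.982): product = 0.9077
A_sys = 0.9077

0.9077


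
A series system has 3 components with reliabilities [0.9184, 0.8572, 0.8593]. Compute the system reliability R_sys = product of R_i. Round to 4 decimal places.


Components: [0.9184, 0.8572, 0.8593]
After component 1 (R=0.9184): product = 0.9184
After component 2 (R=0.8572): product = 0.7873
After component 3 (R=0.8593): product = 0.6765
R_sys = 0.6765

0.6765


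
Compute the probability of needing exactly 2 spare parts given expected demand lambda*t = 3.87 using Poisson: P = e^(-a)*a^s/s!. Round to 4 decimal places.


a = 3.87, s = 2
e^(-a) = e^(-3.87) = 0.0209
a^s = 3.87^2 = 14.9769
s! = 2
P = 0.0209 * 14.9769 / 2
P = 0.1562

0.1562


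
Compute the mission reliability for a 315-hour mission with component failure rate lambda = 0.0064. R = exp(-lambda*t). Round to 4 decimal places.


lambda = 0.0064
mission_time = 315
lambda * t = 0.0064 * 315 = 2.016
R = exp(-2.016)
R = 0.1332

0.1332


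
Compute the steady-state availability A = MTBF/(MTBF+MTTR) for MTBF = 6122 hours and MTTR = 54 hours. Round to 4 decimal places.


MTBF = 6122
MTTR = 54
MTBF + MTTR = 6176
A = 6122 / 6176
A = 0.9913

0.9913


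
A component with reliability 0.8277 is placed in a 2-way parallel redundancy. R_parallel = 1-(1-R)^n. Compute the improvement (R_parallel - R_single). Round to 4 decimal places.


R_single = 0.8277, n = 2
1 - R_single = 0.1723
(1 - R_single)^n = 0.1723^2 = 0.0297
R_parallel = 1 - 0.0297 = 0.9703
Improvement = 0.9703 - 0.8277
Improvement = 0.1426

0.1426


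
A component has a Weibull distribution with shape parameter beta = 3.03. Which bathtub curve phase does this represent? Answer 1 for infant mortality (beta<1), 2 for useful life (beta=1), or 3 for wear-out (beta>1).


beta = 3.03
Compare beta to 1:
beta < 1 => infant mortality (phase 1)
beta = 1 => useful life (phase 2)
beta > 1 => wear-out (phase 3)
Since beta = 3.03, this is wear-out (increasing failure rate)
Phase = 3

3


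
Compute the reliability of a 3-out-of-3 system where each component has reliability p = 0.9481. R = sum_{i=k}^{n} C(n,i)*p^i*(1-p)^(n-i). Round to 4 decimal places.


k = 3, n = 3, p = 0.9481
i=3: C(3,3)=1 * 0.9481^3 * 0.0519^0 = 0.8522
R = sum of terms = 0.8522

0.8522


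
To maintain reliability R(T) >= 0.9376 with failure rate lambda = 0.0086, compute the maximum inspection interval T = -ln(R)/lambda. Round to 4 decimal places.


R_target = 0.9376
lambda = 0.0086
-ln(0.9376) = 0.0644
T = 0.0644 / 0.0086
T = 7.4921

7.4921


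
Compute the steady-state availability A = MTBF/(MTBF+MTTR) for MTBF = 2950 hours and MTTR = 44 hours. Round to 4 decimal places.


MTBF = 2950
MTTR = 44
MTBF + MTTR = 2994
A = 2950 / 2994
A = 0.9853

0.9853


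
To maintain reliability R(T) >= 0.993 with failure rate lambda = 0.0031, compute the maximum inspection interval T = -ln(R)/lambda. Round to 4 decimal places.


R_target = 0.993
lambda = 0.0031
-ln(0.993) = 0.007
T = 0.007 / 0.0031
T = 2.266

2.266


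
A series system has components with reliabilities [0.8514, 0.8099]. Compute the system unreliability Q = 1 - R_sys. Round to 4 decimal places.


Components: [0.8514, 0.8099]
After component 1: product = 0.8514
After component 2: product = 0.6895
R_sys = 0.6895
Q = 1 - 0.6895 = 0.3105

0.3105


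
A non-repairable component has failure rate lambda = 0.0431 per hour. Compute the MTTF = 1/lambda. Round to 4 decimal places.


lambda = 0.0431
MTTF = 1 / 0.0431
MTTF = 23.2019

23.2019


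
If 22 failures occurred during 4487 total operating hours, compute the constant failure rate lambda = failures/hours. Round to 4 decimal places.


failures = 22
total_hours = 4487
lambda = 22 / 4487
lambda = 0.0049

0.0049


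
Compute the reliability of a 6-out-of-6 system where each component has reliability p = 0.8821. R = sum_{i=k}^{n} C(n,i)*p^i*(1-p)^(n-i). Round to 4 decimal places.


k = 6, n = 6, p = 0.8821
i=6: C(6,6)=1 * 0.8821^6 * 0.1179^0 = 0.4711
R = sum of terms = 0.4711

0.4711


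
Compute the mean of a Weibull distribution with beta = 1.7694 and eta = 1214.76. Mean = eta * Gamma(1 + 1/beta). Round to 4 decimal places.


beta = 1.7694, eta = 1214.76
1/beta = 0.5652
1 + 1/beta = 1.5652
Gamma(1.5652) = 0.8901
Mean = 1214.76 * 0.8901
Mean = 1081.2195

1081.2195


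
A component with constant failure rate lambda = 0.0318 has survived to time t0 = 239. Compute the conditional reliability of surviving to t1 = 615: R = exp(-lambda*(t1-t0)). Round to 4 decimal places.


lambda = 0.0318
t0 = 239, t1 = 615
t1 - t0 = 376
lambda * (t1-t0) = 0.0318 * 376 = 11.9568
R = exp(-11.9568)
R = 0.0

0.0


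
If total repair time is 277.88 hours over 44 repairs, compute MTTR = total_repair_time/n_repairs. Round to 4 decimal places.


total_repair_time = 277.88
n_repairs = 44
MTTR = 277.88 / 44
MTTR = 6.3155

6.3155


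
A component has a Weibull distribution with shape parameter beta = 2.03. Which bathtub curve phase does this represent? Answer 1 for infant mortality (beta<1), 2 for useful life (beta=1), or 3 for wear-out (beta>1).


beta = 2.03
Compare beta to 1:
beta < 1 => infant mortality (phase 1)
beta = 1 => useful life (phase 2)
beta > 1 => wear-out (phase 3)
Since beta = 2.03, this is wear-out (increasing failure rate)
Phase = 3

3


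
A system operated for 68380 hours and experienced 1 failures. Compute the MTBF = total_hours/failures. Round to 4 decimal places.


total_hours = 68380
failures = 1
MTBF = 68380 / 1
MTBF = 68380.0

68380.0


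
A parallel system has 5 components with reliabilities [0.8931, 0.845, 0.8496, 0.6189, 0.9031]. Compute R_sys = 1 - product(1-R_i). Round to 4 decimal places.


Components: [0.8931, 0.845, 0.8496, 0.6189, 0.9031]
(1 - 0.8931) = 0.1069, running product = 0.1069
(1 - 0.845) = 0.155, running product = 0.0166
(1 - 0.8496) = 0.1504, running product = 0.0025
(1 - 0.6189) = 0.3811, running product = 0.0009
(1 - 0.9031) = 0.0969, running product = 0.0001
Product of (1-R_i) = 0.0001
R_sys = 1 - 0.0001 = 0.9999

0.9999


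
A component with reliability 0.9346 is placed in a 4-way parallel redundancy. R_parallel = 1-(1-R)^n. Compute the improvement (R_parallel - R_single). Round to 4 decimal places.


R_single = 0.9346, n = 4
1 - R_single = 0.0654
(1 - R_single)^n = 0.0654^4 = 0.0
R_parallel = 1 - 0.0 = 1.0
Improvement = 1.0 - 0.9346
Improvement = 0.0654

0.0654


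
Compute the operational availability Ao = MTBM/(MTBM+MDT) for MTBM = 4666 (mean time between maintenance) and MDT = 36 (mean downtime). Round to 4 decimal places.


MTBM = 4666
MDT = 36
MTBM + MDT = 4702
Ao = 4666 / 4702
Ao = 0.9923

0.9923


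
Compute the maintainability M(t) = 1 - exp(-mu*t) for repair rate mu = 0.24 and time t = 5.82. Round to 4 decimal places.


mu = 0.24, t = 5.82
mu * t = 0.24 * 5.82 = 1.3968
exp(-1.3968) = 0.2474
M(t) = 1 - 0.2474
M(t) = 0.7526

0.7526


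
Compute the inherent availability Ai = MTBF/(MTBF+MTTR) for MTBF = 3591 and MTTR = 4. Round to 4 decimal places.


MTBF = 3591
MTTR = 4
MTBF + MTTR = 3595
Ai = 3591 / 3595
Ai = 0.9989

0.9989


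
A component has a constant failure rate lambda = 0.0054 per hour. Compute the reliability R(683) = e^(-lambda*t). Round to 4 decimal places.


lambda = 0.0054
t = 683
lambda * t = 3.6882
R(t) = e^(-3.6882)
R(t) = 0.025

0.025


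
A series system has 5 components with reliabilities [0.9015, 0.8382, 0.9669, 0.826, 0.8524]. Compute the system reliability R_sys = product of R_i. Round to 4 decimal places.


Components: [0.9015, 0.8382, 0.9669, 0.826, 0.8524]
After component 1 (R=0.9015): product = 0.9015
After component 2 (R=0.8382): product = 0.7556
After component 3 (R=0.9669): product = 0.7306
After component 4 (R=0.826): product = 0.6035
After component 5 (R=0.8524): product = 0.5144
R_sys = 0.5144

0.5144


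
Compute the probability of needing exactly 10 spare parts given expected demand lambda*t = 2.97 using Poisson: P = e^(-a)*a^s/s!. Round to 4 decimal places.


a = 2.97, s = 10
e^(-a) = e^(-2.97) = 0.0513
a^s = 2.97^10 = 53402.8571
s! = 3628800
P = 0.0513 * 53402.8571 / 3628800
P = 0.0008

0.0008


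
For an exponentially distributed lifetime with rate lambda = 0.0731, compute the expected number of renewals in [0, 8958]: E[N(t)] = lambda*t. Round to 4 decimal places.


lambda = 0.0731
t = 8958
E[N(t)] = lambda * t
E[N(t)] = 0.0731 * 8958
E[N(t)] = 654.8298

654.8298


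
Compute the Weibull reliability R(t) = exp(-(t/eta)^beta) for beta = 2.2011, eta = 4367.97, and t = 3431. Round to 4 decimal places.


beta = 2.2011, eta = 4367.97, t = 3431
t/eta = 3431 / 4367.97 = 0.7855
(t/eta)^beta = 0.7855^2.2011 = 0.5878
R(t) = exp(-0.5878)
R(t) = 0.5556

0.5556


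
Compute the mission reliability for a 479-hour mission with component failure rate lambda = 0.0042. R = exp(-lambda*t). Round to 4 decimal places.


lambda = 0.0042
mission_time = 479
lambda * t = 0.0042 * 479 = 2.0118
R = exp(-2.0118)
R = 0.1337

0.1337


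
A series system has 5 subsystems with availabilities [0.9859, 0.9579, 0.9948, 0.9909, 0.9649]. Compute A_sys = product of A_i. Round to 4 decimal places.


Subsystems: [0.9859, 0.9579, 0.9948, 0.9909, 0.9649]
After subsystem 1 (A=0.9859): product = 0.9859
After subsystem 2 (A=0.9579): product = 0.9444
After subsystem 3 (A=0.9948): product = 0.9395
After subsystem 4 (A=0.9909): product = 0.9309
After subsystem 5 (A=0.9649): product = 0.8983
A_sys = 0.8983

0.8983


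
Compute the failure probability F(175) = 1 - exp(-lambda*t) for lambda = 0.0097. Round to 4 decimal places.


lambda = 0.0097, t = 175
lambda * t = 1.6975
exp(-1.6975) = 0.1831
F(t) = 1 - 0.1831
F(t) = 0.8169

0.8169


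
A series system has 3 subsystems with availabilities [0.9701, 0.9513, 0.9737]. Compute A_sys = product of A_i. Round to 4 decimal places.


Subsystems: [0.9701, 0.9513, 0.9737]
After subsystem 1 (A=0.9701): product = 0.9701
After subsystem 2 (A=0.9513): product = 0.9229
After subsystem 3 (A=0.9737): product = 0.8986
A_sys = 0.8986

0.8986


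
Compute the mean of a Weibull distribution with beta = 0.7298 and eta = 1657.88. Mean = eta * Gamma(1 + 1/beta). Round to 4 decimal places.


beta = 0.7298, eta = 1657.88
1/beta = 1.3702
1 + 1/beta = 2.3702
Gamma(2.3702) = 1.2185
Mean = 1657.88 * 1.2185
Mean = 2020.2008

2020.2008


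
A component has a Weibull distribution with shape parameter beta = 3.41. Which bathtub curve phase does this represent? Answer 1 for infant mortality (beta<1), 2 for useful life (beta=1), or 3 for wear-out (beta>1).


beta = 3.41
Compare beta to 1:
beta < 1 => infant mortality (phase 1)
beta = 1 => useful life (phase 2)
beta > 1 => wear-out (phase 3)
Since beta = 3.41, this is wear-out (increasing failure rate)
Phase = 3

3


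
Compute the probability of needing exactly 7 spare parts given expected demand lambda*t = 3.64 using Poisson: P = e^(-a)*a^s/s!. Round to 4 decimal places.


a = 3.64, s = 7
e^(-a) = e^(-3.64) = 0.0263
a^s = 3.64^7 = 8466.6125
s! = 5040
P = 0.0263 * 8466.6125 / 5040
P = 0.0441

0.0441


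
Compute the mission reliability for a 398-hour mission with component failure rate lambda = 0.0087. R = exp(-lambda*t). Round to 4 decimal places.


lambda = 0.0087
mission_time = 398
lambda * t = 0.0087 * 398 = 3.4626
R = exp(-3.4626)
R = 0.0313

0.0313


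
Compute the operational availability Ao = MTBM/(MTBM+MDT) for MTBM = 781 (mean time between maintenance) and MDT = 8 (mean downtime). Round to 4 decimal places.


MTBM = 781
MDT = 8
MTBM + MDT = 789
Ao = 781 / 789
Ao = 0.9899

0.9899


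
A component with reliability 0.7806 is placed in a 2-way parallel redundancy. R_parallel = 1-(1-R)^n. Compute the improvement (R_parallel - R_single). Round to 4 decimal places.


R_single = 0.7806, n = 2
1 - R_single = 0.2194
(1 - R_single)^n = 0.2194^2 = 0.0481
R_parallel = 1 - 0.0481 = 0.9519
Improvement = 0.9519 - 0.7806
Improvement = 0.1713

0.1713


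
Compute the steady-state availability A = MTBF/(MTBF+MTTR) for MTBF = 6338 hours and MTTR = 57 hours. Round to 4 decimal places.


MTBF = 6338
MTTR = 57
MTBF + MTTR = 6395
A = 6338 / 6395
A = 0.9911

0.9911


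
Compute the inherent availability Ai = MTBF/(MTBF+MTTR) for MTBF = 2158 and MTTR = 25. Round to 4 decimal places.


MTBF = 2158
MTTR = 25
MTBF + MTTR = 2183
Ai = 2158 / 2183
Ai = 0.9885

0.9885


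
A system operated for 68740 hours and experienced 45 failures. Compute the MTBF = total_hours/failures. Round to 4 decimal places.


total_hours = 68740
failures = 45
MTBF = 68740 / 45
MTBF = 1527.5556

1527.5556


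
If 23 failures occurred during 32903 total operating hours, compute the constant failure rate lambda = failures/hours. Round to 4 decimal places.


failures = 23
total_hours = 32903
lambda = 23 / 32903
lambda = 0.0007

0.0007


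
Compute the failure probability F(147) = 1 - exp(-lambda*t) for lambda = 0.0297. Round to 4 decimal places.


lambda = 0.0297, t = 147
lambda * t = 4.3659
exp(-4.3659) = 0.0127
F(t) = 1 - 0.0127
F(t) = 0.9873

0.9873


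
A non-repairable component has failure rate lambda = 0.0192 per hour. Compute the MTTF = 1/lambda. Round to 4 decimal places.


lambda = 0.0192
MTTF = 1 / 0.0192
MTTF = 52.0833

52.0833


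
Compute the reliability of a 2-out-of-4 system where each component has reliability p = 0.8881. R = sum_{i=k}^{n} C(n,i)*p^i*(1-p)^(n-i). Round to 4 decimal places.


k = 2, n = 4, p = 0.8881
i=2: C(4,2)=6 * 0.8881^2 * 0.1119^2 = 0.0593
i=3: C(4,3)=4 * 0.8881^3 * 0.1119^1 = 0.3135
i=4: C(4,4)=1 * 0.8881^4 * 0.1119^0 = 0.6221
R = sum of terms = 0.9949

0.9949


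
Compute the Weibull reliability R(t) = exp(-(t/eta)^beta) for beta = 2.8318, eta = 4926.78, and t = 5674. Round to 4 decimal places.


beta = 2.8318, eta = 4926.78, t = 5674
t/eta = 5674 / 4926.78 = 1.1517
(t/eta)^beta = 1.1517^2.8318 = 1.4916
R(t) = exp(-1.4916)
R(t) = 0.225

0.225


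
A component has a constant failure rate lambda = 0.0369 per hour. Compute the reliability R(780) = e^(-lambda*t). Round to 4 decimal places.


lambda = 0.0369
t = 780
lambda * t = 28.782
R(t) = e^(-28.782)
R(t) = 0.0

0.0


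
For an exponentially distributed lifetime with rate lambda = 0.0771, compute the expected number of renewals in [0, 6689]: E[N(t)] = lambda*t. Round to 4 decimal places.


lambda = 0.0771
t = 6689
E[N(t)] = lambda * t
E[N(t)] = 0.0771 * 6689
E[N(t)] = 515.7219

515.7219


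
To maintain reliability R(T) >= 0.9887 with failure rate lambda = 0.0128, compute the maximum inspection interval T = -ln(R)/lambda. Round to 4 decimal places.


R_target = 0.9887
lambda = 0.0128
-ln(0.9887) = 0.0114
T = 0.0114 / 0.0128
T = 0.8878

0.8878


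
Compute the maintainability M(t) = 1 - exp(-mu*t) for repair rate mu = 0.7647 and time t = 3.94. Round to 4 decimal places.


mu = 0.7647, t = 3.94
mu * t = 0.7647 * 3.94 = 3.0129
exp(-3.0129) = 0.0491
M(t) = 1 - 0.0491
M(t) = 0.9509

0.9509


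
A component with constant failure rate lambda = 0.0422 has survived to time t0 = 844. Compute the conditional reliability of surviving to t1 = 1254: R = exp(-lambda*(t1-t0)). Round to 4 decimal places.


lambda = 0.0422
t0 = 844, t1 = 1254
t1 - t0 = 410
lambda * (t1-t0) = 0.0422 * 410 = 17.302
R = exp(-17.302)
R = 0.0

0.0


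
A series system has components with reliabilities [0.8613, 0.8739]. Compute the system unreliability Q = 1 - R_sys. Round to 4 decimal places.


Components: [0.8613, 0.8739]
After component 1: product = 0.8613
After component 2: product = 0.7527
R_sys = 0.7527
Q = 1 - 0.7527 = 0.2473

0.2473


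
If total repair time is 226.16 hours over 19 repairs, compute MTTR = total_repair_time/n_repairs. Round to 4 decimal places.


total_repair_time = 226.16
n_repairs = 19
MTTR = 226.16 / 19
MTTR = 11.9032

11.9032


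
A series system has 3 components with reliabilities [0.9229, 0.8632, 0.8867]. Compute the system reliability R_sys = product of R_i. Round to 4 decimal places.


Components: [0.9229, 0.8632, 0.8867]
After component 1 (R=0.9229): product = 0.9229
After component 2 (R=0.8632): product = 0.7966
After component 3 (R=0.8867): product = 0.7064
R_sys = 0.7064

0.7064


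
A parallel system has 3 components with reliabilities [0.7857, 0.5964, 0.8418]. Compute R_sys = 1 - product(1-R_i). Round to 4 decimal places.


Components: [0.7857, 0.5964, 0.8418]
(1 - 0.7857) = 0.2143, running product = 0.2143
(1 - 0.5964) = 0.4036, running product = 0.0865
(1 - 0.8418) = 0.1582, running product = 0.0137
Product of (1-R_i) = 0.0137
R_sys = 1 - 0.0137 = 0.9863

0.9863


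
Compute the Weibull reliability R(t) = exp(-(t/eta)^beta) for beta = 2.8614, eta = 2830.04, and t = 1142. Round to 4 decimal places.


beta = 2.8614, eta = 2830.04, t = 1142
t/eta = 1142 / 2830.04 = 0.4035
(t/eta)^beta = 0.4035^2.8614 = 0.0745
R(t) = exp(-0.0745)
R(t) = 0.9282

0.9282


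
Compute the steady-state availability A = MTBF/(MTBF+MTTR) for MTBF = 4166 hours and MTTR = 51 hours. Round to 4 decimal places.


MTBF = 4166
MTTR = 51
MTBF + MTTR = 4217
A = 4166 / 4217
A = 0.9879

0.9879


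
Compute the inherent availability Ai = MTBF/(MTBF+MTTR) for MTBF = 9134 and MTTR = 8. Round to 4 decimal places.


MTBF = 9134
MTTR = 8
MTBF + MTTR = 9142
Ai = 9134 / 9142
Ai = 0.9991

0.9991


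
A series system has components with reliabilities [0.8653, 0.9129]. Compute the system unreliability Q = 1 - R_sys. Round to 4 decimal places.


Components: [0.8653, 0.9129]
After component 1: product = 0.8653
After component 2: product = 0.7899
R_sys = 0.7899
Q = 1 - 0.7899 = 0.2101

0.2101


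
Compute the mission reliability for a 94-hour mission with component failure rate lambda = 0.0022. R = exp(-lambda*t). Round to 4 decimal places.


lambda = 0.0022
mission_time = 94
lambda * t = 0.0022 * 94 = 0.2068
R = exp(-0.2068)
R = 0.8132

0.8132


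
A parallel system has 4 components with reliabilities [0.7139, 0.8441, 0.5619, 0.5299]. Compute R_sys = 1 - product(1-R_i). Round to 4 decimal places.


Components: [0.7139, 0.8441, 0.5619, 0.5299]
(1 - 0.7139) = 0.2861, running product = 0.2861
(1 - 0.8441) = 0.1559, running product = 0.0446
(1 - 0.5619) = 0.4381, running product = 0.0195
(1 - 0.5299) = 0.4701, running product = 0.0092
Product of (1-R_i) = 0.0092
R_sys = 1 - 0.0092 = 0.9908

0.9908


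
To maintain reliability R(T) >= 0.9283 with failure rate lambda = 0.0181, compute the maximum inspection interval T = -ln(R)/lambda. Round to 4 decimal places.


R_target = 0.9283
lambda = 0.0181
-ln(0.9283) = 0.0744
T = 0.0744 / 0.0181
T = 4.1105

4.1105


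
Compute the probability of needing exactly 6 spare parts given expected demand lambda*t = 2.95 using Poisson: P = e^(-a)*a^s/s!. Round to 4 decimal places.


a = 2.95, s = 6
e^(-a) = e^(-2.95) = 0.0523
a^s = 2.95^6 = 659.0708
s! = 720
P = 0.0523 * 659.0708 / 720
P = 0.0479

0.0479


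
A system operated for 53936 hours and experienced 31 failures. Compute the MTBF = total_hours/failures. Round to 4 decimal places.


total_hours = 53936
failures = 31
MTBF = 53936 / 31
MTBF = 1739.871

1739.871


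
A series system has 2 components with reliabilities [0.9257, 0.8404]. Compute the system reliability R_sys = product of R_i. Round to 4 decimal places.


Components: [0.9257, 0.8404]
After component 1 (R=0.9257): product = 0.9257
After component 2 (R=0.8404): product = 0.778
R_sys = 0.778

0.778


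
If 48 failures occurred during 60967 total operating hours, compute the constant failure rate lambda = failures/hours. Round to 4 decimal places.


failures = 48
total_hours = 60967
lambda = 48 / 60967
lambda = 0.0008

0.0008


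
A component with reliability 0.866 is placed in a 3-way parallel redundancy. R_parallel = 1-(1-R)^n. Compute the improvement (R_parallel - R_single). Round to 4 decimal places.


R_single = 0.866, n = 3
1 - R_single = 0.134
(1 - R_single)^n = 0.134^3 = 0.0024
R_parallel = 1 - 0.0024 = 0.9976
Improvement = 0.9976 - 0.866
Improvement = 0.1316

0.1316


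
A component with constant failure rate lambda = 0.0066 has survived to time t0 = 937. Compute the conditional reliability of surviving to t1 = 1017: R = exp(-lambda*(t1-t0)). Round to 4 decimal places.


lambda = 0.0066
t0 = 937, t1 = 1017
t1 - t0 = 80
lambda * (t1-t0) = 0.0066 * 80 = 0.528
R = exp(-0.528)
R = 0.5898

0.5898


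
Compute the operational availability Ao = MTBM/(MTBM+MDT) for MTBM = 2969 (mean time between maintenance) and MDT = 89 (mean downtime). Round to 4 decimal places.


MTBM = 2969
MDT = 89
MTBM + MDT = 3058
Ao = 2969 / 3058
Ao = 0.9709

0.9709


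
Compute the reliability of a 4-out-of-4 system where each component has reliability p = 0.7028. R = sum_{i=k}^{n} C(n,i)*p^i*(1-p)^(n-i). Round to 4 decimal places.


k = 4, n = 4, p = 0.7028
i=4: C(4,4)=1 * 0.7028^4 * 0.2972^0 = 0.244
R = sum of terms = 0.244

0.244


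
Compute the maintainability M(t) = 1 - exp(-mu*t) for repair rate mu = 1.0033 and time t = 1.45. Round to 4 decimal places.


mu = 1.0033, t = 1.45
mu * t = 1.0033 * 1.45 = 1.4548
exp(-1.4548) = 0.2335
M(t) = 1 - 0.2335
M(t) = 0.7665

0.7665


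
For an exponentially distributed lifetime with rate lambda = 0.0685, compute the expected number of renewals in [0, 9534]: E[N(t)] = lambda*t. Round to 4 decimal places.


lambda = 0.0685
t = 9534
E[N(t)] = lambda * t
E[N(t)] = 0.0685 * 9534
E[N(t)] = 653.079

653.079


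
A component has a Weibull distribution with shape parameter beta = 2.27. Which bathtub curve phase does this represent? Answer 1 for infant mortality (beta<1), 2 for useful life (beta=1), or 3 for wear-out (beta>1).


beta = 2.27
Compare beta to 1:
beta < 1 => infant mortality (phase 1)
beta = 1 => useful life (phase 2)
beta > 1 => wear-out (phase 3)
Since beta = 2.27, this is wear-out (increasing failure rate)
Phase = 3

3


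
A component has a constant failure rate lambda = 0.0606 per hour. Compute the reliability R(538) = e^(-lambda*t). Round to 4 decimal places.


lambda = 0.0606
t = 538
lambda * t = 32.6028
R(t) = e^(-32.6028)
R(t) = 0.0

0.0


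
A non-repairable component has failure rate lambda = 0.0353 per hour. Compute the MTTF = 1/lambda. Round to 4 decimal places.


lambda = 0.0353
MTTF = 1 / 0.0353
MTTF = 28.3286

28.3286


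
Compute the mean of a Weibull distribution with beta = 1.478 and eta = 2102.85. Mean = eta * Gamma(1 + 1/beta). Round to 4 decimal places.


beta = 1.478, eta = 2102.85
1/beta = 0.6766
1 + 1/beta = 1.6766
Gamma(1.6766) = 0.9044
Mean = 2102.85 * 0.9044
Mean = 1901.8411

1901.8411


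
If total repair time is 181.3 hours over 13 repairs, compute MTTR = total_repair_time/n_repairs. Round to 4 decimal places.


total_repair_time = 181.3
n_repairs = 13
MTTR = 181.3 / 13
MTTR = 13.9462

13.9462


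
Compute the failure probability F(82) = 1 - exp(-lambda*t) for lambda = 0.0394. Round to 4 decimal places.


lambda = 0.0394, t = 82
lambda * t = 3.2308
exp(-3.2308) = 0.0395
F(t) = 1 - 0.0395
F(t) = 0.9605

0.9605


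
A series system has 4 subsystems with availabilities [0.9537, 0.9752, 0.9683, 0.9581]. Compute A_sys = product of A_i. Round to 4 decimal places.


Subsystems: [0.9537, 0.9752, 0.9683, 0.9581]
After subsystem 1 (A=0.9537): product = 0.9537
After subsystem 2 (A=0.9752): product = 0.93
After subsystem 3 (A=0.9683): product = 0.9006
After subsystem 4 (A=0.9581): product = 0.8628
A_sys = 0.8628

0.8628


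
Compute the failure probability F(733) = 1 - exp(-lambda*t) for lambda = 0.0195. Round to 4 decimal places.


lambda = 0.0195, t = 733
lambda * t = 14.2935
exp(-14.2935) = 0.0
F(t) = 1 - 0.0
F(t) = 1.0

1.0


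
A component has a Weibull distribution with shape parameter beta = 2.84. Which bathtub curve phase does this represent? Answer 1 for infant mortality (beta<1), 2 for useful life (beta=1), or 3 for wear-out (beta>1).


beta = 2.84
Compare beta to 1:
beta < 1 => infant mortality (phase 1)
beta = 1 => useful life (phase 2)
beta > 1 => wear-out (phase 3)
Since beta = 2.84, this is wear-out (increasing failure rate)
Phase = 3

3


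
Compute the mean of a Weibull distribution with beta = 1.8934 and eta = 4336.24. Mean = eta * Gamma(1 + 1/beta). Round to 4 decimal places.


beta = 1.8934, eta = 4336.24
1/beta = 0.5282
1 + 1/beta = 1.5282
Gamma(1.5282) = 0.8875
Mean = 4336.24 * 0.8875
Mean = 3848.2555

3848.2555


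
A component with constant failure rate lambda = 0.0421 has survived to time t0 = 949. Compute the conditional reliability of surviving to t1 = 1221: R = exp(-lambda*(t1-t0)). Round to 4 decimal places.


lambda = 0.0421
t0 = 949, t1 = 1221
t1 - t0 = 272
lambda * (t1-t0) = 0.0421 * 272 = 11.4512
R = exp(-11.4512)
R = 0.0

0.0


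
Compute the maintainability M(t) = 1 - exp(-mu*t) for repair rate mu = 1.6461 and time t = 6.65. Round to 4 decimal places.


mu = 1.6461, t = 6.65
mu * t = 1.6461 * 6.65 = 10.9466
exp(-10.9466) = 0.0
M(t) = 1 - 0.0
M(t) = 1.0

1.0


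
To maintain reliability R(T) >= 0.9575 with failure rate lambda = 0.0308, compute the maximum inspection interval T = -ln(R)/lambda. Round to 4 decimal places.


R_target = 0.9575
lambda = 0.0308
-ln(0.9575) = 0.0434
T = 0.0434 / 0.0308
T = 1.4101

1.4101


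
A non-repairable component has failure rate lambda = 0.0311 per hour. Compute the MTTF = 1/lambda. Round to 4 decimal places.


lambda = 0.0311
MTTF = 1 / 0.0311
MTTF = 32.1543

32.1543


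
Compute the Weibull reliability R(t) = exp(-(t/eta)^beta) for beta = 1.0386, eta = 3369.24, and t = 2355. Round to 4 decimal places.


beta = 1.0386, eta = 3369.24, t = 2355
t/eta = 2355 / 3369.24 = 0.699
(t/eta)^beta = 0.699^1.0386 = 0.6894
R(t) = exp(-0.6894)
R(t) = 0.5019

0.5019


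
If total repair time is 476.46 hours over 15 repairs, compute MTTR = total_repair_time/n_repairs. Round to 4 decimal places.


total_repair_time = 476.46
n_repairs = 15
MTTR = 476.46 / 15
MTTR = 31.764

31.764


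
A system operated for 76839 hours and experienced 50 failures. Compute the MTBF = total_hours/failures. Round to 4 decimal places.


total_hours = 76839
failures = 50
MTBF = 76839 / 50
MTBF = 1536.78

1536.78


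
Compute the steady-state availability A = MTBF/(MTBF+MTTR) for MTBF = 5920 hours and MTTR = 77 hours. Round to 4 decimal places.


MTBF = 5920
MTTR = 77
MTBF + MTTR = 5997
A = 5920 / 5997
A = 0.9872

0.9872


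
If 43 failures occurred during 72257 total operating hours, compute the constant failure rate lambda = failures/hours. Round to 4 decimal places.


failures = 43
total_hours = 72257
lambda = 43 / 72257
lambda = 0.0006

0.0006


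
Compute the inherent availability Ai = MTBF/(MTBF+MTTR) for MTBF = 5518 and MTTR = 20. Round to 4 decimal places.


MTBF = 5518
MTTR = 20
MTBF + MTTR = 5538
Ai = 5518 / 5538
Ai = 0.9964

0.9964


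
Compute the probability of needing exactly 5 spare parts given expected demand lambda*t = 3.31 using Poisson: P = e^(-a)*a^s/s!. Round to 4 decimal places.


a = 3.31, s = 5
e^(-a) = e^(-3.31) = 0.0365
a^s = 3.31^5 = 397.3196
s! = 120
P = 0.0365 * 397.3196 / 120
P = 0.1209

0.1209


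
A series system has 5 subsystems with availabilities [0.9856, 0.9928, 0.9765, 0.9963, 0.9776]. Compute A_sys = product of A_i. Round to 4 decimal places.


Subsystems: [0.9856, 0.9928, 0.9765, 0.9963, 0.9776]
After subsystem 1 (A=0.9856): product = 0.9856
After subsystem 2 (A=0.9928): product = 0.9785
After subsystem 3 (A=0.9765): product = 0.9555
After subsystem 4 (A=0.9963): product = 0.952
After subsystem 5 (A=0.9776): product = 0.9306
A_sys = 0.9306

0.9306


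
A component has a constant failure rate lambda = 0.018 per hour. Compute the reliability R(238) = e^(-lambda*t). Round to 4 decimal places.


lambda = 0.018
t = 238
lambda * t = 4.284
R(t) = e^(-4.284)
R(t) = 0.0138

0.0138


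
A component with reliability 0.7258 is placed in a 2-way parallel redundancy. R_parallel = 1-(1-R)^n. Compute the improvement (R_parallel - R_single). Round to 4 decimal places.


R_single = 0.7258, n = 2
1 - R_single = 0.2742
(1 - R_single)^n = 0.2742^2 = 0.0752
R_parallel = 1 - 0.0752 = 0.9248
Improvement = 0.9248 - 0.7258
Improvement = 0.199

0.199


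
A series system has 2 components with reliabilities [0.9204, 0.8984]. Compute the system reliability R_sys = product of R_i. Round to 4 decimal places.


Components: [0.9204, 0.8984]
After component 1 (R=0.9204): product = 0.9204
After component 2 (R=0.8984): product = 0.8269
R_sys = 0.8269

0.8269


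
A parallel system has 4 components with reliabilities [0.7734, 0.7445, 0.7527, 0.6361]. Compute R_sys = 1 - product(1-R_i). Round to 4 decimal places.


Components: [0.7734, 0.7445, 0.7527, 0.6361]
(1 - 0.7734) = 0.2266, running product = 0.2266
(1 - 0.7445) = 0.2555, running product = 0.0579
(1 - 0.7527) = 0.2473, running product = 0.0143
(1 - 0.6361) = 0.3639, running product = 0.0052
Product of (1-R_i) = 0.0052
R_sys = 1 - 0.0052 = 0.9948

0.9948


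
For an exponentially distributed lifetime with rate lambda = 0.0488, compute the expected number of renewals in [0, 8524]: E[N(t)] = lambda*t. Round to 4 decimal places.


lambda = 0.0488
t = 8524
E[N(t)] = lambda * t
E[N(t)] = 0.0488 * 8524
E[N(t)] = 415.9712

415.9712


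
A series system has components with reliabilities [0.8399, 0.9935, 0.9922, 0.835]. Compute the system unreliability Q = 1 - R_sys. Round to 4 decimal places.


Components: [0.8399, 0.9935, 0.9922, 0.835]
After component 1: product = 0.8399
After component 2: product = 0.8344
After component 3: product = 0.8279
After component 4: product = 0.6913
R_sys = 0.6913
Q = 1 - 0.6913 = 0.3087

0.3087


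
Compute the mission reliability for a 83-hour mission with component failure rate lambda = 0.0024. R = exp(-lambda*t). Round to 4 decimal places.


lambda = 0.0024
mission_time = 83
lambda * t = 0.0024 * 83 = 0.1992
R = exp(-0.1992)
R = 0.8194

0.8194


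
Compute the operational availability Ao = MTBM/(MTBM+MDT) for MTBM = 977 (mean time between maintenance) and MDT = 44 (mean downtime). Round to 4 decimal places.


MTBM = 977
MDT = 44
MTBM + MDT = 1021
Ao = 977 / 1021
Ao = 0.9569

0.9569


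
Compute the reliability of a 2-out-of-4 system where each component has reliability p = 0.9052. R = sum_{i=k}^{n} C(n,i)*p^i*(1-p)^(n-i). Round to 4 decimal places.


k = 2, n = 4, p = 0.9052
i=2: C(4,2)=6 * 0.9052^2 * 0.0948^2 = 0.0442
i=3: C(4,3)=4 * 0.9052^3 * 0.0948^1 = 0.2813
i=4: C(4,4)=1 * 0.9052^4 * 0.0948^0 = 0.6714
R = sum of terms = 0.9968

0.9968


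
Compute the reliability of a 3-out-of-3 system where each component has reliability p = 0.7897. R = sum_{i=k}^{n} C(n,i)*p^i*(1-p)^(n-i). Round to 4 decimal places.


k = 3, n = 3, p = 0.7897
i=3: C(3,3)=1 * 0.7897^3 * 0.2103^0 = 0.4925
R = sum of terms = 0.4925

0.4925


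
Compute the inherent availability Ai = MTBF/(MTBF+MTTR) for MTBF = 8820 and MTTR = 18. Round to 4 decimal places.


MTBF = 8820
MTTR = 18
MTBF + MTTR = 8838
Ai = 8820 / 8838
Ai = 0.998

0.998


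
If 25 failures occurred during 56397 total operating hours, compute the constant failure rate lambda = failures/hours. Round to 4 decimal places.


failures = 25
total_hours = 56397
lambda = 25 / 56397
lambda = 0.0004

0.0004


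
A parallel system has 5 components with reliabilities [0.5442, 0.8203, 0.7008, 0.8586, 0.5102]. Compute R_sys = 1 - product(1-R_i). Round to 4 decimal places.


Components: [0.5442, 0.8203, 0.7008, 0.8586, 0.5102]
(1 - 0.5442) = 0.4558, running product = 0.4558
(1 - 0.8203) = 0.1797, running product = 0.0819
(1 - 0.7008) = 0.2992, running product = 0.0245
(1 - 0.8586) = 0.1414, running product = 0.0035
(1 - 0.5102) = 0.4898, running product = 0.0017
Product of (1-R_i) = 0.0017
R_sys = 1 - 0.0017 = 0.9983

0.9983


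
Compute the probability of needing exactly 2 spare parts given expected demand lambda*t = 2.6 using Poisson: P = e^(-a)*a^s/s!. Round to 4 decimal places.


a = 2.6, s = 2
e^(-a) = e^(-2.6) = 0.0743
a^s = 2.6^2 = 6.76
s! = 2
P = 0.0743 * 6.76 / 2
P = 0.251

0.251


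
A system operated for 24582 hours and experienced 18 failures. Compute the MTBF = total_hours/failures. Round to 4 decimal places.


total_hours = 24582
failures = 18
MTBF = 24582 / 18
MTBF = 1365.6667

1365.6667


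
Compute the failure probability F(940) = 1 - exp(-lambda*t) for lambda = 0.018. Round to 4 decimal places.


lambda = 0.018, t = 940
lambda * t = 16.92
exp(-16.92) = 0.0
F(t) = 1 - 0.0
F(t) = 1.0

1.0


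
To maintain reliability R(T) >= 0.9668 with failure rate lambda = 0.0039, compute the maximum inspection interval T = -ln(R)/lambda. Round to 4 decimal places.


R_target = 0.9668
lambda = 0.0039
-ln(0.9668) = 0.0338
T = 0.0338 / 0.0039
T = 8.6573

8.6573


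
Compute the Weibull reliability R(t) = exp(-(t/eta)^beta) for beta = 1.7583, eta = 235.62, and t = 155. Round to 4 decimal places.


beta = 1.7583, eta = 235.62, t = 155
t/eta = 155 / 235.62 = 0.6578
(t/eta)^beta = 0.6578^1.7583 = 0.4789
R(t) = exp(-0.4789)
R(t) = 0.6195

0.6195


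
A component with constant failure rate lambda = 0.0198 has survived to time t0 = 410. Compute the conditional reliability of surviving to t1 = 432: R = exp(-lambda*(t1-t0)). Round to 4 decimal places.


lambda = 0.0198
t0 = 410, t1 = 432
t1 - t0 = 22
lambda * (t1-t0) = 0.0198 * 22 = 0.4356
R = exp(-0.4356)
R = 0.6469

0.6469


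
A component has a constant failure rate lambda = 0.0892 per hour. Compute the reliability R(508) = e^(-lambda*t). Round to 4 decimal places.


lambda = 0.0892
t = 508
lambda * t = 45.3136
R(t) = e^(-45.3136)
R(t) = 0.0

0.0


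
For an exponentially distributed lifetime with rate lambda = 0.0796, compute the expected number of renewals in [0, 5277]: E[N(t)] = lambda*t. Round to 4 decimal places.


lambda = 0.0796
t = 5277
E[N(t)] = lambda * t
E[N(t)] = 0.0796 * 5277
E[N(t)] = 420.0492

420.0492
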